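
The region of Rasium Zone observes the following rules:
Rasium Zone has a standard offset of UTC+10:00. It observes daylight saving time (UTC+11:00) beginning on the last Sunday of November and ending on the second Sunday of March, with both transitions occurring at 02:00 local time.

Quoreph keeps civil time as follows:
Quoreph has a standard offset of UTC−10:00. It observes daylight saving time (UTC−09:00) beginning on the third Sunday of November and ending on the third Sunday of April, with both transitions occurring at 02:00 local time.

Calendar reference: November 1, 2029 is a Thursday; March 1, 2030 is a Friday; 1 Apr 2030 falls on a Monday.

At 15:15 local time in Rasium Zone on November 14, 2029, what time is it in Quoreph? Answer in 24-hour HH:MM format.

1 November 2029 is a Thursday, so Sundays fall on 4, 11, 18, 25; the last is November 25.
1 March 2030 is a Friday, so the first Sunday is March 3 and the second is March 10.
November 14, 2029 does not fall between 25 November 2029 and 10 March 2030, so daylight saving is not in effect and Rasium Zone is at UTC+10:00.
15:15 Rasium Zone − 10h = 05:15 UTC.
1 November 2029 is a Thursday, so the first Sunday is November 4 and the third is November 18.
1 April 2030 is a Monday, so the first Sunday is April 7 and the third is April 21.
At the standard offset (UTC−10:00), 05:15 UTC − 10h = 19:15 Quoreph standard time (rolling into the previous day, 13 November 2029).
The standard-time date in Quoreph, November 13, 2029, is outside the daylight-saving period (18 November 2029 – 21 April 2030), so Quoreph is on standard time, UTC−10:00.
05:15 UTC − 10h = 19:15 Quoreph (rolling into the previous day, 13 November 2029).

19:15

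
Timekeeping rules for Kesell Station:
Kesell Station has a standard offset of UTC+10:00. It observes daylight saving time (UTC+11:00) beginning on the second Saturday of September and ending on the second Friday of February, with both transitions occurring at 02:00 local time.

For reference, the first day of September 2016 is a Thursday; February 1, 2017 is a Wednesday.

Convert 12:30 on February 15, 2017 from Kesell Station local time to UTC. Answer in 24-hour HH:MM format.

1 September 2016 is a Thursday, so the first Saturday is September 3 and the second is September 10.
1 February 2017 is a Wednesday, so the first Friday is February 3 and the second is February 10.
Daylight saving runs 10 September 2016 – 10 February 2017; February 15, 2017 is outside that window, so Kesell Station is on standard time at UTC+10:00.
12:30 local − 10h = 02:30 UTC.

02:30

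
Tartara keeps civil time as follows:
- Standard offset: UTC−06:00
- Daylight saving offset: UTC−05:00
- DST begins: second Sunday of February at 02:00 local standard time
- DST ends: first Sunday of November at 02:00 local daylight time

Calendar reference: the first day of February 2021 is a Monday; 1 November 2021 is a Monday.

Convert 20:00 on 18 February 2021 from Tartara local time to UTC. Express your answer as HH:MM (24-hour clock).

1 February 2021 is a Monday, so the first Sunday is February 7 and the second is February 14.
1 November 2021 is a Monday, so the first Sunday is November 7.
Daylight saving runs 14 February – 7 November; 18 February 2021 is inside that window, so Tartara is at UTC−05:00.
20:00 local + 5h = 01:00 UTC (rolling into the next day, 19 February 2021).

01:00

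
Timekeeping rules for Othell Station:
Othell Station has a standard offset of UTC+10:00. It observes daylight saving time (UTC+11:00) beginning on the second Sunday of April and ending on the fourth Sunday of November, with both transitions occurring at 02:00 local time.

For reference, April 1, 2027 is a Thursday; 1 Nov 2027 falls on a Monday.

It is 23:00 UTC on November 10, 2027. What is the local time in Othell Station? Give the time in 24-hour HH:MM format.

1 April 2027 is a Thursday, so the first Sunday is April 4 and the second is April 11.
1 November 2027 is a Monday, so the first Sunday is November 7 and the fourth is November 28.
At the standard offset (UTC+10:00), 23:00 UTC + 10h = 09:00 Othell Station standard time (rolling into the next day, 11 November 2027).
Daylight saving runs 11 April – 28 November; the standard-time date in Othell Station, November 11, 2027, is inside that window, so Othell Station is at UTC+11:00.
23:00 UTC + 11h = 10:00 local (rolling into the next day, 11 November 2027).

10:00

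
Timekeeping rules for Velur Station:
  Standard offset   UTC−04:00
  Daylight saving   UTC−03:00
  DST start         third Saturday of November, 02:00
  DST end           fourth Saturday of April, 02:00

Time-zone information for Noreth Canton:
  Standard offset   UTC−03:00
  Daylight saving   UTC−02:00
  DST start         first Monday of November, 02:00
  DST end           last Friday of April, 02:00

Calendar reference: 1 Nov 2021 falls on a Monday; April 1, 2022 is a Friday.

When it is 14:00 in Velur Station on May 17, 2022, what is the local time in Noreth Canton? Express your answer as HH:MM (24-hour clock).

1 November 2021 is a Monday, so the first Saturday is November 6 and the third is November 20.
1 April 2022 is a Friday, so the first Saturday is April 2 and the fourth is April 23.
May 17, 2022 is outside the daylight-saving period (20 November 2021 – 23 April 2022), so Velur Station is on standard time, UTC−04:00.
14:00 Velur Station + 4h = 18:00 UTC.
1 November 2021 is a Monday, so the first Monday is November 1.
1 April 2022 is a Friday, so Fridays fall on 1, 8, 15, 22, 29; the last is April 29.
At the standard offset (UTC−03:00), 18:00 UTC − 3h = 15:00 Noreth Canton standard time.
The standard-time date in Noreth Canton, May 17, 2022, does not fall between 1 November 2021 and 29 April 2022, so daylight saving is not in effect and Noreth Canton is at UTC−03:00.
18:00 UTC − 3h = 15:00 Noreth Canton.

15:00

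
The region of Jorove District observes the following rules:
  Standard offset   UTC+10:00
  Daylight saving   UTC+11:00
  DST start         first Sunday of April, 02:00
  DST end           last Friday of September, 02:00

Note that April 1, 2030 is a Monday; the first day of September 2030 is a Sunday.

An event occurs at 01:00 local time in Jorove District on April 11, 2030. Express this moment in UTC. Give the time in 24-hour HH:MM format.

1 April 2030 is a Monday, so the first Sunday is April 7.
1 September 2030 is a Sunday, so Fridays fall on 6, 13, 20, 27; the last is September 27.
Daylight saving runs 7 April – 27 September; April 11, 2030 is inside that window, so Jorove District is at UTC+11:00.
01:00 local − 11h = 14:00 UTC (rolling into the previous day, 10 April 2030).

14:00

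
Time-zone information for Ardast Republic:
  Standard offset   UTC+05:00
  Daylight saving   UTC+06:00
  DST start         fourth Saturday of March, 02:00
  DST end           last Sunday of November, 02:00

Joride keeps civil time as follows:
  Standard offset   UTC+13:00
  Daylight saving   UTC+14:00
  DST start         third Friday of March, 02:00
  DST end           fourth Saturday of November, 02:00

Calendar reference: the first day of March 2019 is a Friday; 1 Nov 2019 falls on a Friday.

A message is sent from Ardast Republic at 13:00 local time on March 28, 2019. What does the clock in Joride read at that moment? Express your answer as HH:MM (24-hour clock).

21:00

1 March 2019 is a Friday, so the first Saturday is March 2 and the fourth is March 23.
1 November 2019 is a Friday, so Sundays fall on 3, 10, 17, 24; the last is November 24.
March 28, 2019 lies within the daylight-saving period (23 March – 24 November), so Ardast Republic is on daylight time, UTC+06:00.
13:00 Ardast Republic − 6h = 07:00 UTC.
1 March 2019 is a Friday, so the first Friday is March 1 and the third is March 15.
1 November 2019 is a Friday, so the first Saturday is November 2 and the fourth is November 23.
At the standard offset (UTC+13:00), 07:00 UTC + 13h = 20:00 Joride standard time.
Daylight saving runs 15 March – 23 November; the standard-time date in Joride, March 28, 2019, is inside that window, so Joride is at UTC+14:00.
07:00 UTC + 14h = 21:00 Joride.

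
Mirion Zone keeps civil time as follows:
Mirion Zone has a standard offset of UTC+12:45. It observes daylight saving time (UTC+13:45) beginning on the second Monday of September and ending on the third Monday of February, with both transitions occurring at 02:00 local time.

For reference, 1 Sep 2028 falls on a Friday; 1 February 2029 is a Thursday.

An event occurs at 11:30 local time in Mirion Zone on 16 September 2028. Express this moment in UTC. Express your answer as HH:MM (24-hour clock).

1 September 2028 is a Friday, so the first Monday is September 4 and the second is September 11.
1 February 2029 is a Thursday, so the first Monday is February 5 and the third is February 19.
16 September 2028 lies within the daylight-saving period (11 September 2028 – 19 February 2029), so Mirion Zone is on daylight time, UTC+13:45.
11:30 local − 13h45m = 21:45 UTC (rolling into the previous day, 15 September 2028).

21:45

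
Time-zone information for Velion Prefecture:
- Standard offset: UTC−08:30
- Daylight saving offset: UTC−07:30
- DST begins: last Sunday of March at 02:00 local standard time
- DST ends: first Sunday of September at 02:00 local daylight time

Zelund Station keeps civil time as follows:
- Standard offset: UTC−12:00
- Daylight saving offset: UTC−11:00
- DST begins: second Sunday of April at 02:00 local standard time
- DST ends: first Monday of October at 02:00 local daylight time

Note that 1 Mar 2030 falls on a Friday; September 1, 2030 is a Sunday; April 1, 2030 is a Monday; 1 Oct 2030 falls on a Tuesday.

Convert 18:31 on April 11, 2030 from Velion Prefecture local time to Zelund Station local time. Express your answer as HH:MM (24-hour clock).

1 March 2030 is a Friday, so Sundays fall on 3, 10, 17, 24, 31; the last is March 31.
1 September 2030 is a Sunday, so the first Sunday is September 1.
Daylight saving runs 31 March – 1 September; April 11, 2030 is inside that window, so Velion Prefecture is at UTC−07:30.
18:31 Velion Prefecture + 7h30m = 02:01 UTC (rolling into the next day, 12 April 2030).
1 April 2030 is a Monday, so the first Sunday is April 7 and the second is April 14.
1 October 2030 is a Tuesday, so the first Monday is October 7.
At the standard offset (UTC−12:00), 02:01 UTC − 12h = 14:01 Zelund Station standard time (rolling into the previous day, 11 April 2030).
The standard-time date in Zelund Station, April 11, 2030, does not fall between 14 April and 7 October, so daylight saving is not in effect and Zelund Station is at UTC−12:00.
02:01 UTC − 12h = 14:01 Zelund Station (rolling into the previous day, 11 April 2030).

14:01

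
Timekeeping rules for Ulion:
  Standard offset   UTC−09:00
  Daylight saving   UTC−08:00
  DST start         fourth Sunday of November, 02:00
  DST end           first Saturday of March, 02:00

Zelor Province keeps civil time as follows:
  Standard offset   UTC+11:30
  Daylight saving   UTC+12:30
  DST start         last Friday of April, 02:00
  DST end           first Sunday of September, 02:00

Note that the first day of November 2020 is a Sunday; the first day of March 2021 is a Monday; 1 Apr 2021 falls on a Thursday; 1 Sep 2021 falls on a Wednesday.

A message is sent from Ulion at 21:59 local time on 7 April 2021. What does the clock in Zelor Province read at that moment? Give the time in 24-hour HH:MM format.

18:29

1 November 2020 is a Sunday, so the first Sunday is November 1 and the fourth is November 22.
1 March 2021 is a Monday, so the first Saturday is March 6.
7 April 2021 does not fall between 22 November 2020 and 6 March 2021, so daylight saving is not in effect and Ulion is at UTC−09:00.
21:59 Ulion + 9h = 06:59 UTC (rolling into the next day, 8 April 2021).
1 April 2021 is a Thursday, so Fridays fall on 2, 9, 16, 23, 30; the last is April 30.
1 September 2021 is a Wednesday, so the first Sunday is September 5.
At the standard offset (UTC+11:30), 06:59 UTC + 11h30m = 18:29 Zelor Province standard time.
The standard-time date in Zelor Province, 8 April 2021, does not fall between 30 April and 5 September, so daylight saving is not in effect and Zelor Province is at UTC+11:30.
06:59 UTC + 11h30m = 18:29 Zelor Province.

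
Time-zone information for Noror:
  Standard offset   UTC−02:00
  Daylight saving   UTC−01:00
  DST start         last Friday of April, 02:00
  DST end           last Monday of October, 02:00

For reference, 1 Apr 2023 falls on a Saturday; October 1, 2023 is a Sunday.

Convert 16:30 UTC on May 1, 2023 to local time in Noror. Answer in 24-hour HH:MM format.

1 April 2023 is a Saturday, so Fridays fall on 7, 14, 21, 28; the last is April 28.
1 October 2023 is a Sunday, so Mondays fall on 2, 9, 16, 23, 30; the last is October 30.
At the standard offset (UTC−02:00), 16:30 UTC − 2h = 14:30 Noror standard time.
The standard-time date in Noror, May 1, 2023, falls between 28 April and 30 October, so daylight saving is in effect and Noror is at UTC−01:00.
16:30 UTC − 1h = 15:30 local.

15:30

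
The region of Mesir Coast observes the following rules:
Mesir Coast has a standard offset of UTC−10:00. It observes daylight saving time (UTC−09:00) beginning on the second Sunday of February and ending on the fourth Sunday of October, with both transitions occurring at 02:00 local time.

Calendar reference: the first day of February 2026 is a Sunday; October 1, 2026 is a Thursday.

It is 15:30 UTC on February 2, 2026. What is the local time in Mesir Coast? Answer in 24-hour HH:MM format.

1 February 2026 is a Sunday, so the first Sunday is February 1 and the second is February 8.
1 October 2026 is a Thursday, so the first Sunday is October 4 and the fourth is October 25.
At the standard offset (UTC−10:00), 15:30 UTC − 10h = 05:30 Mesir Coast standard time.
Daylight saving runs 8 February – 25 October; the standard-time date in Mesir Coast, February 2, 2026, is outside that window, so Mesir Coast is on standard time at UTC−10:00.
15:30 UTC − 10h = 05:30 local.

05:30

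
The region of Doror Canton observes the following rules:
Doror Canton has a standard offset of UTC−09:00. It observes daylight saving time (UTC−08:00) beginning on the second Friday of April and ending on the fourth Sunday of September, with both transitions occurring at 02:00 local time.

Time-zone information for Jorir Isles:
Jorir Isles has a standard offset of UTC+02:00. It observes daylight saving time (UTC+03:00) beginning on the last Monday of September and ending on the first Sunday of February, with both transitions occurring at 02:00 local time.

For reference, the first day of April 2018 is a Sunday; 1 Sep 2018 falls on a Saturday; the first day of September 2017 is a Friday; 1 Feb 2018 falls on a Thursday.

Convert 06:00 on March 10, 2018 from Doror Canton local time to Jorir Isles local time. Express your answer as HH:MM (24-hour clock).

1 April 2018 is a Sunday, so the first Friday is April 6 and the second is April 13.
1 September 2018 is a Saturday, so the first Sunday is September 2 and the fourth is September 23.
March 10, 2018 does not fall between 13 April and 23 September, so daylight saving is not in effect and Doror Canton is at UTC−09:00.
06:00 Doror Canton + 9h = 15:00 UTC.
1 September 2017 is a Friday, so Mondays fall on 4, 11, 18, 25; the last is September 25.
1 February 2018 is a Thursday, so the first Sunday is February 4.
At the standard offset (UTC+02:00), 15:00 UTC + 2h = 17:00 Jorir Isles standard time.
The standard-time date in Jorir Isles, March 10, 2018, is outside the daylight-saving period (25 September 2017 – 4 February 2018), so Jorir Isles is on standard time, UTC+02:00.
15:00 UTC + 2h = 17:00 Jorir Isles.

17:00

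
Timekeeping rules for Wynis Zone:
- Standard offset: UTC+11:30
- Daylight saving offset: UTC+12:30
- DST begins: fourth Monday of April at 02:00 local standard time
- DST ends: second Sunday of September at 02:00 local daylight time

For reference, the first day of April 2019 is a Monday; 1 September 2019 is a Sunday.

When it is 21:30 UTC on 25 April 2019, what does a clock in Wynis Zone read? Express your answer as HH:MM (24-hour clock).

10:00

1 April 2019 is a Monday, so the first Monday is April 1 and the fourth is April 22.
1 September 2019 is a Sunday, so the first Sunday is September 1 and the second is September 8.
At the standard offset (UTC+11:30), 21:30 UTC + 11h30m = 09:00 Wynis Zone standard time (rolling into the next day, 26 April 2019).
The standard-time date in Wynis Zone, 26 April 2019, falls between 22 April and 8 September, so daylight saving is in effect and Wynis Zone is at UTC+12:30.
21:30 UTC + 12h30m = 10:00 local (rolling into the next day, 26 April 2019).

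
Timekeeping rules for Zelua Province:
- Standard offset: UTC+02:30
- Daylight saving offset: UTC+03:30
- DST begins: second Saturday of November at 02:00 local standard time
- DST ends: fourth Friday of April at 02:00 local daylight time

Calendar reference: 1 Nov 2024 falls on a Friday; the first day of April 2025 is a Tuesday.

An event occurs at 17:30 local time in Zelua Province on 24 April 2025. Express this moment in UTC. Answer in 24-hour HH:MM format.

14:00

1 November 2024 is a Friday, so the first Saturday is November 2 and the second is November 9.
1 April 2025 is a Tuesday, so the first Friday is April 4 and the fourth is April 25.
24 April 2025 lies within the daylight-saving period (9 November 2024 – 25 April 2025), so Zelua Province is on daylight time, UTC+03:30.
17:30 local − 3h30m = 14:00 UTC.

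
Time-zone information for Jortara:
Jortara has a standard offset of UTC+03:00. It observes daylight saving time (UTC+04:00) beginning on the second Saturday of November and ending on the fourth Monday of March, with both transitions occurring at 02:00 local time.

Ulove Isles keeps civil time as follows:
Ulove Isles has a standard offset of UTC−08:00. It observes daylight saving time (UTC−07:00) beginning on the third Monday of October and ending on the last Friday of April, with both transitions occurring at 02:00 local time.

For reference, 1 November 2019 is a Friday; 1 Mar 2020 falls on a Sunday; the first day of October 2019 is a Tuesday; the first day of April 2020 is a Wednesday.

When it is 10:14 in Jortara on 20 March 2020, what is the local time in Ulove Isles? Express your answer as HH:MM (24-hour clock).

1 November 2019 is a Friday, so the first Saturday is November 2 and the second is November 9.
1 March 2020 is a Sunday, so the first Monday is March 2 and the fourth is March 23.
20 March 2020 falls between 9 November 2019 and 23 March 2020, so daylight saving is in effect and Jortara is at UTC+04:00.
10:14 Jortara − 4h = 06:14 UTC.
1 October 2019 is a Tuesday, so the first Monday is October 7 and the third is October 21.
1 April 2020 is a Wednesday, so Fridays fall on 3, 10, 17, 24; the last is April 24.
At the standard offset (UTC−08:00), 06:14 UTC − 8h = 22:14 Ulove Isles standard time (rolling into the previous day, 19 March 2020).
Daylight saving runs 21 October 2019 – 24 April 2020; the standard-time date in Ulove Isles, 19 March 2020, is inside that window, so Ulove Isles is at UTC−07:00.
06:14 UTC − 7h = 23:14 Ulove Isles (rolling into the previous day, 19 March 2020).

23:14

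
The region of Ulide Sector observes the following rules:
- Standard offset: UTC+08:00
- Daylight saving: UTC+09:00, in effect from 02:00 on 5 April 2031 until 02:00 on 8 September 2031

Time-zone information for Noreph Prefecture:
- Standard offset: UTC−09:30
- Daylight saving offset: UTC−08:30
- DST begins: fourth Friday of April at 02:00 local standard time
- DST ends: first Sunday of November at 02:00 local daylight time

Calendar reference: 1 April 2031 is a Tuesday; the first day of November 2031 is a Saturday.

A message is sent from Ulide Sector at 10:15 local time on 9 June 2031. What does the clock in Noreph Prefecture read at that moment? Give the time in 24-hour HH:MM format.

9 June 2031 lies within the daylight-saving period (5 April – 8 September), so Ulide Sector is on daylight time, UTC+09:00.
10:15 Ulide Sector − 9h = 01:15 UTC.
1 April 2031 is a Tuesday, so the first Friday is April 4 and the fourth is April 25.
1 November 2031 is a Saturday, so the first Sunday is November 2.
At the standard offset (UTC−09:30), 01:15 UTC − 9h30m = 15:45 Noreph Prefecture standard time (rolling into the previous day, 8 June 2031).
The standard-time date in Noreph Prefecture, 8 June 2031, falls between 25 April and 2 November, so daylight saving is in effect and Noreph Prefecture is at UTC−08:30.
01:15 UTC − 8h30m = 16:45 Noreph Prefecture (rolling into the previous day, 8 June 2031).

16:45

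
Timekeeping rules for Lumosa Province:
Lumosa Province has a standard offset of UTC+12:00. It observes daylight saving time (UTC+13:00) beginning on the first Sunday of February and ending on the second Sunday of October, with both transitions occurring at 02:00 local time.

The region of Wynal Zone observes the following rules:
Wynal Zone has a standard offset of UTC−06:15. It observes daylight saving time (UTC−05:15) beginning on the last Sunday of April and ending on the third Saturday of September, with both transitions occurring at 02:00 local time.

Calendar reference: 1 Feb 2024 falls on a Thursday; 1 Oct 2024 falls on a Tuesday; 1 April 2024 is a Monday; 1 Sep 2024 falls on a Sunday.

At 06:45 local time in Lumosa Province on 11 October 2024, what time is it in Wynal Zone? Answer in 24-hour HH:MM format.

11:30

1 February 2024 is a Thursday, so the first Sunday is February 4.
1 October 2024 is a Tuesday, so the first Sunday is October 6 and the second is October 13.
11 October 2024 lies within the daylight-saving period (4 February – 13 October), so Lumosa Province is on daylight time, UTC+13:00.
06:45 Lumosa Province − 13h = 17:45 UTC (rolling into the previous day, 10 October 2024).
1 April 2024 is a Monday, so Sundays fall on 7, 14, 21, 28; the last is April 28.
1 September 2024 is a Sunday, so the first Saturday is September 7 and the third is September 21.
At the standard offset (UTC−06:15), 17:45 UTC − 6h15m = 11:30 Wynal Zone standard time.
The standard-time date in Wynal Zone, 10 October 2024, is outside the daylight-saving period (28 April – 21 September), so Wynal Zone is on standard time, UTC−06:15.
17:45 UTC − 6h15m = 11:30 Wynal Zone.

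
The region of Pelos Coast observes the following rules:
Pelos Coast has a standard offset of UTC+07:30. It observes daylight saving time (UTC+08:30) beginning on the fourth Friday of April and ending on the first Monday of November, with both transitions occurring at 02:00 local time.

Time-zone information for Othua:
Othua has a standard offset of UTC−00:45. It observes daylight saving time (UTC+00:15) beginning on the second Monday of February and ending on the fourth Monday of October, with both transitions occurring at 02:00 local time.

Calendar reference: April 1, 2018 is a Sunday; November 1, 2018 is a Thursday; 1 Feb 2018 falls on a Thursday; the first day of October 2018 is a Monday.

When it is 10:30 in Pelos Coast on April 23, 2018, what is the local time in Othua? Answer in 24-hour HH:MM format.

1 April 2018 is a Sunday, so the first Friday is April 6 and the fourth is April 27.
1 November 2018 is a Thursday, so the first Monday is November 5.
April 23, 2018 is outside the daylight-saving period (27 April – 5 November), so Pelos Coast is on standard time, UTC+07:30.
10:30 Pelos Coast − 7h30m = 03:00 UTC.
1 February 2018 is a Thursday, so the first Monday is February 5 and the second is February 12.
1 October 2018 is a Monday, so the first Monday is October 1 and the fourth is October 22.
At the standard offset (UTC−00:45), 03:00 UTC − 0h45m = 02:15 Othua standard time.
The standard-time date in Othua, April 23, 2018, lies within the daylight-saving period (12 February – 22 October), so Othua is on daylight time, UTC+00:15.
03:00 UTC + 0h15m = 03:15 Othua.

03:15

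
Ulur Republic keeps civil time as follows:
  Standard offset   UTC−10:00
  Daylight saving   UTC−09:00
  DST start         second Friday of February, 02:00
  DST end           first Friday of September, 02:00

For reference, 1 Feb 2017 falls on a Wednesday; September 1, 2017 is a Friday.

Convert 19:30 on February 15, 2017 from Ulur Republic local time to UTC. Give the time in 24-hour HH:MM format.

04:30

1 February 2017 is a Wednesday, so the first Friday is February 3 and the second is February 10.
1 September 2017 is a Friday, so the first Friday is September 1.
Daylight saving runs 10 February – 1 September; February 15, 2017 is inside that window, so Ulur Republic is at UTC−09:00.
19:30 local + 9h = 04:30 UTC (rolling into the next day, 16 February 2017).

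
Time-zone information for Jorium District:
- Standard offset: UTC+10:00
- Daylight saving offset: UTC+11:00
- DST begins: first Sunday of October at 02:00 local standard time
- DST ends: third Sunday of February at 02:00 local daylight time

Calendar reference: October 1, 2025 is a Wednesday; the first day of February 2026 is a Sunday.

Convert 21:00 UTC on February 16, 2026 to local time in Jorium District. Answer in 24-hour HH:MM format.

07:00

1 October 2025 is a Wednesday, so the first Sunday is October 5.
1 February 2026 is a Sunday, so the first Sunday is February 1 and the third is February 15.
At the standard offset (UTC+10:00), 21:00 UTC + 10h = 07:00 Jorium District standard time (rolling into the next day, 17 February 2026).
The standard-time date in Jorium District, February 17, 2026, is outside the daylight-saving period (5 October 2025 – 15 February 2026), so Jorium District is on standard time, UTC+10:00.
21:00 UTC + 10h = 07:00 local (rolling into the next day, 17 February 2026).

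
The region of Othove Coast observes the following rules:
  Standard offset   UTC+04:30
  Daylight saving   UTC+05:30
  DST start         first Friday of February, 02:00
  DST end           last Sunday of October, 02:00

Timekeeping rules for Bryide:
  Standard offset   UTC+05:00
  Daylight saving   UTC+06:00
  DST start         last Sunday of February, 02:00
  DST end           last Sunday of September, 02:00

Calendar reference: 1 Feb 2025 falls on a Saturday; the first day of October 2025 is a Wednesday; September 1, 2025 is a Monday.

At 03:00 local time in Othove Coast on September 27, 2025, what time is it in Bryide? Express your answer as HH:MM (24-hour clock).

03:30

1 February 2025 is a Saturday, so the first Friday is February 7.
1 October 2025 is a Wednesday, so Sundays fall on 5, 12, 19, 26; the last is October 26.
September 27, 2025 lies within the daylight-saving period (7 February – 26 October), so Othove Coast is on daylight time, UTC+05:30.
03:00 Othove Coast − 5h30m = 21:30 UTC (rolling into the previous day, 26 September 2025).
1 February 2025 is a Saturday, so Sundays fall on 2, 9, 16, 23; the last is February 23.
1 September 2025 is a Monday, so Sundays fall on 7, 14, 21, 28; the last is September 28.
At the standard offset (UTC+05:00), 21:30 UTC + 5h = 02:30 Bryide standard time (rolling into the next day, 27 September 2025).
Daylight saving runs 23 February – 28 September; the standard-time date in Bryide, September 27, 2025, is inside that window, so Bryide is at UTC+06:00.
21:30 UTC + 6h = 03:30 Bryide (rolling into the next day, 27 September 2025).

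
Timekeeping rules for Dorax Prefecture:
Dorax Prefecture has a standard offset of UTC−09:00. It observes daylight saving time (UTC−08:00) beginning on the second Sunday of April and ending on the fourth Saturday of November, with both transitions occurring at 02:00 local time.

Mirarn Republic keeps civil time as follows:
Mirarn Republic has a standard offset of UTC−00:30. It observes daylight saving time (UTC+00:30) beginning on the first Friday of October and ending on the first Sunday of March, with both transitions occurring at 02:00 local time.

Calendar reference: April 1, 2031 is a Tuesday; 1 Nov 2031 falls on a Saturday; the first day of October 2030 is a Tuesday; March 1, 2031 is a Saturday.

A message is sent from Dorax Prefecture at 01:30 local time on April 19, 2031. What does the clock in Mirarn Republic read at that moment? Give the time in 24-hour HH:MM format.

1 April 2031 is a Tuesday, so the first Sunday is April 6 and the second is April 13.
1 November 2031 is a Saturday, so the first Saturday is November 1 and the fourth is November 22.
April 19, 2031 falls between 13 April and 22 November, so daylight saving is in effect and Dorax Prefecture is at UTC−08:00.
01:30 Dorax Prefecture + 8h = 09:30 UTC.
1 October 2030 is a Tuesday, so the first Friday is October 4.
1 March 2031 is a Saturday, so the first Sunday is March 2.
At the standard offset (UTC−00:30), 09:30 UTC − 0h30m = 09:00 Mirarn Republic standard time.
The standard-time date in Mirarn Republic, April 19, 2031, is outside the daylight-saving period (4 October 2030 – 2 March 2031), so Mirarn Republic is on standard time, UTC−00:30.
09:30 UTC − 0h30m = 09:00 Mirarn Republic.

09:00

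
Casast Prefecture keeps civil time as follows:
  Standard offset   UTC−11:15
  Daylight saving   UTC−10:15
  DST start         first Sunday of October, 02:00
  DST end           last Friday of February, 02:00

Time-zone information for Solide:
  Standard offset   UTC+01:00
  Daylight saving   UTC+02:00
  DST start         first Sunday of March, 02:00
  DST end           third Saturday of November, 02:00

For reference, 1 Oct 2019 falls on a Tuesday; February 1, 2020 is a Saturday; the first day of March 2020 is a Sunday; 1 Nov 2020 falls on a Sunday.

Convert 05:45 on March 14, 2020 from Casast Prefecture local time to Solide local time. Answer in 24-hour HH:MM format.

19:00

1 October 2019 is a Tuesday, so the first Sunday is October 6.
1 February 2020 is a Saturday, so Fridays fall on 7, 14, 21, 28; the last is February 28.
Daylight saving runs 6 October 2019 – 28 February 2020; March 14, 2020 is outside that window, so Casast Prefecture is on standard time at UTC−11:15.
05:45 Casast Prefecture + 11h15m = 17:00 UTC.
1 March 2020 is a Sunday, so the first Sunday is March 1.
1 November 2020 is a Sunday, so the first Saturday is November 7 and the third is November 21.
At the standard offset (UTC+01:00), 17:00 UTC + 1h = 18:00 Solide standard time.
The standard-time date in Solide, March 14, 2020, lies within the daylight-saving period (1 March – 21 November), so Solide is on daylight time, UTC+02:00.
17:00 UTC + 2h = 19:00 Solide.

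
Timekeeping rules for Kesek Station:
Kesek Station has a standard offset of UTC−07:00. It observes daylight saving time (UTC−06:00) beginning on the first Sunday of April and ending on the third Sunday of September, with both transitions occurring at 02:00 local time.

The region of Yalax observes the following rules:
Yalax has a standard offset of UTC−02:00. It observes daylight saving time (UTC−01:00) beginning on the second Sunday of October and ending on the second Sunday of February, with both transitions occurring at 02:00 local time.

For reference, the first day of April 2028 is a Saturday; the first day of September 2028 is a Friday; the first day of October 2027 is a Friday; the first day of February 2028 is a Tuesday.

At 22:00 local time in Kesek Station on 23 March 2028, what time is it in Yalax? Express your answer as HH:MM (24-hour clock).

03:00

1 April 2028 is a Saturday, so the first Sunday is April 2.
1 September 2028 is a Friday, so the first Sunday is September 3 and the third is September 17.
23 March 2028 does not fall between 2 April and 17 September, so daylight saving is not in effect and Kesek Station is at UTC−07:00.
22:00 Kesek Station + 7h = 05:00 UTC (rolling into the next day, 24 March 2028).
1 October 2027 is a Friday, so the first Sunday is October 3 and the second is October 10.
1 February 2028 is a Tuesday, so the first Sunday is February 6 and the second is February 13.
At the standard offset (UTC−02:00), 05:00 UTC − 2h = 03:00 Yalax standard time.
The standard-time date in Yalax, 24 March 2028, does not fall between 10 October 2027 and 13 February 2028, so daylight saving is not in effect and Yalax is at UTC−02:00.
05:00 UTC − 2h = 03:00 Yalax.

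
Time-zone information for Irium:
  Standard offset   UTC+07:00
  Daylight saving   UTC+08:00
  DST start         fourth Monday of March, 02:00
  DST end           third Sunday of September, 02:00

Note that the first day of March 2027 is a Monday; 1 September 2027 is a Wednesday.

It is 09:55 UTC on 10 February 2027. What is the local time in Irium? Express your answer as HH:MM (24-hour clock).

1 March 2027 is a Monday, so the first Monday is March 1 and the fourth is March 22.
1 September 2027 is a Wednesday, so the first Sunday is September 5 and the third is September 19.
At the standard offset (UTC+07:00), 09:55 UTC + 7h = 16:55 Irium standard time.
The standard-time date in Irium, 10 February 2027, does not fall between 22 March and 19 September, so daylight saving is not in effect and Irium is at UTC+07:00.
09:55 UTC + 7h = 16:55 local.

16:55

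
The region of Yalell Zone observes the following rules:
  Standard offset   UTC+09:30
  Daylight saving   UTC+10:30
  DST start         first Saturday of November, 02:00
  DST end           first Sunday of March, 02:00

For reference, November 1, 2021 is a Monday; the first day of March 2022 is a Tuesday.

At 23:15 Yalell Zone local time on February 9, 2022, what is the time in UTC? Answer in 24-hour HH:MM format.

1 November 2021 is a Monday, so the first Saturday is November 6.
1 March 2022 is a Tuesday, so the first Sunday is March 6.
February 9, 2022 lies within the daylight-saving period (6 November 2021 – 6 March 2022), so Yalell Zone is on daylight time, UTC+10:30.
23:15 local − 10h30m = 12:45 UTC.

12:45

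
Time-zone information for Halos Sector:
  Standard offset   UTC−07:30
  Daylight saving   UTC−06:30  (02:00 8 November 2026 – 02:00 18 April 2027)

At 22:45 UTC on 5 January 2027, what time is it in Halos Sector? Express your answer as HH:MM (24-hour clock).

16:15

At the standard offset (UTC−07:30), 22:45 UTC − 7h30m = 15:15 Halos Sector standard time.
The standard-time date in Halos Sector, 5 January 2027, falls between 8 November 2026 and 18 April 2027, so daylight saving is in effect and Halos Sector is at UTC−06:30.
22:45 UTC − 6h30m = 16:15 local.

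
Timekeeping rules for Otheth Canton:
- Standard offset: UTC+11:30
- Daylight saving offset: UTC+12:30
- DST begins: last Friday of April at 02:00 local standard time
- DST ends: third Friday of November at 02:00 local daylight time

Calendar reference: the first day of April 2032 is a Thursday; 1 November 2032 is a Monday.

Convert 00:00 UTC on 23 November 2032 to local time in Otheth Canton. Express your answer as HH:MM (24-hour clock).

1 April 2032 is a Thursday, so Fridays fall on 2, 9, 16, 23, 30; the last is April 30.
1 November 2032 is a Monday, so the first Friday is November 5 and the third is November 19.
At the standard offset (UTC+11:30), 00:00 UTC + 11h30m = 11:30 Otheth Canton standard time.
Daylight saving runs 30 April – 19 November; the standard-time date in Otheth Canton, 23 November 2032, is outside that window, so Otheth Canton is on standard time at UTC+11:30.
00:00 UTC + 11h30m = 11:30 local.

11:30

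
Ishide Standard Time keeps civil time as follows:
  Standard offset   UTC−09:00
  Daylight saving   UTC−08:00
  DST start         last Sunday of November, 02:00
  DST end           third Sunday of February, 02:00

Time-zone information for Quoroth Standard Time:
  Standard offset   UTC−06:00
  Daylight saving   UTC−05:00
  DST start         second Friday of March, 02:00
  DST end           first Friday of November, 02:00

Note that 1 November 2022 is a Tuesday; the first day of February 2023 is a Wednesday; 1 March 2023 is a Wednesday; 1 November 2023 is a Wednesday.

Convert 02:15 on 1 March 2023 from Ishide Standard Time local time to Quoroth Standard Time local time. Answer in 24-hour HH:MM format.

05:15

1 November 2022 is a Tuesday, so Sundays fall on 6, 13, 20, 27; the last is November 27.
1 February 2023 is a Wednesday, so the first Sunday is February 5 and the third is February 19.
Daylight saving runs 27 November 2022 – 19 February 2023; 1 March 2023 is outside that window, so Ishide Standard Time is on standard time at UTC−09:00.
02:15 Ishide Standard Time + 9h = 11:15 UTC.
1 March 2023 is a Wednesday, so the first Friday is March 3 and the second is March 10.
1 November 2023 is a Wednesday, so the first Friday is November 3.
At the standard offset (UTC−06:00), 11:15 UTC − 6h = 05:15 Quoroth Standard Time standard time.
The standard-time date in Quoroth Standard Time, 1 March 2023, does not fall between 10 March and 3 November, so daylight saving is not in effect and Quoroth Standard Time is at UTC−06:00.
11:15 UTC − 6h = 05:15 Quoroth Standard Time.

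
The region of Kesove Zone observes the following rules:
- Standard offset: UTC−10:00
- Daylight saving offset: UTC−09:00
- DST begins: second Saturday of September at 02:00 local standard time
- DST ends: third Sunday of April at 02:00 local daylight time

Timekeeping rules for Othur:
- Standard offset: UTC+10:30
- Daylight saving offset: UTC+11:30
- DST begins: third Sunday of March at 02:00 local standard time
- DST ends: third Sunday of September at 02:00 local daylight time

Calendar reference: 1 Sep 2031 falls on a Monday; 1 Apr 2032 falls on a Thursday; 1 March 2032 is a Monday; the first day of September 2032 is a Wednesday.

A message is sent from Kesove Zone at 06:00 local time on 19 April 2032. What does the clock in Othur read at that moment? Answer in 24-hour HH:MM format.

03:30

1 September 2031 is a Monday, so the first Saturday is September 6 and the second is September 13.
1 April 2032 is a Thursday, so the first Sunday is April 4 and the third is April 18.
Daylight saving runs 13 September 2031 – 18 April 2032; 19 April 2032 is outside that window, so Kesove Zone is on standard time at UTC−10:00.
06:00 Kesove Zone + 10h = 16:00 UTC.
1 March 2032 is a Monday, so the first Sunday is March 7 and the third is March 21.
1 September 2032 is a Wednesday, so the first Sunday is September 5 and the third is September 19.
At the standard offset (UTC+10:30), 16:00 UTC + 10h30m = 02:30 Othur standard time (rolling into the next day, 20 April 2032).
Daylight saving runs 21 March – 19 September; the standard-time date in Othur, 20 April 2032, is inside that window, so Othur is at UTC+11:30.
16:00 UTC + 11h30m = 03:30 Othur (rolling into the next day, 20 April 2032).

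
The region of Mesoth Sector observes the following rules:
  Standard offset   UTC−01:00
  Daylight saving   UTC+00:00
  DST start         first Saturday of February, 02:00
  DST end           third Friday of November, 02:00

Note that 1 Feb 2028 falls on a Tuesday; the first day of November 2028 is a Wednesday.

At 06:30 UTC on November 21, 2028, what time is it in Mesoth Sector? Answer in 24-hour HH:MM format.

1 February 2028 is a Tuesday, so the first Saturday is February 5.
1 November 2028 is a Wednesday, so the first Friday is November 3 and the third is November 17.
At the standard offset (UTC−01:00), 06:30 UTC − 1h = 05:30 Mesoth Sector standard time.
Daylight saving runs 5 February – 17 November; the standard-time date in Mesoth Sector, November 21, 2028, is outside that window, so Mesoth Sector is on standard time at UTC−01:00.
06:30 UTC − 1h = 05:30 local.

05:30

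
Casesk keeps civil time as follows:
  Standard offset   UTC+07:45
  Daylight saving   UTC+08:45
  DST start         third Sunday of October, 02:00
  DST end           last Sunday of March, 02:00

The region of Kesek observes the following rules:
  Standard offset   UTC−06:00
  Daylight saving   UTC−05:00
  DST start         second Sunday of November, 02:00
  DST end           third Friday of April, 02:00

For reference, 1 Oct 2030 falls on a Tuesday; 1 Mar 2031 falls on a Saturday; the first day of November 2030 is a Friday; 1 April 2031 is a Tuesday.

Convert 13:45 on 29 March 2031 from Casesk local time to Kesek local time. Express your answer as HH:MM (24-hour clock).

1 October 2030 is a Tuesday, so the first Sunday is October 6 and the third is October 20.
1 March 2031 is a Saturday, so Sundays fall on 2, 9, 16, 23, 30; the last is March 30.
29 March 2031 falls between 20 October 2030 and 30 March 2031, so daylight saving is in effect and Casesk is at UTC+08:45.
13:45 Casesk − 8h45m = 05:00 UTC.
1 November 2030 is a Friday, so the first Sunday is November 3 and the second is November 10.
1 April 2031 is a Tuesday, so the first Friday is April 4 and the third is April 18.
At the standard offset (UTC−06:00), 05:00 UTC − 6h = 23:00 Kesek standard time (rolling into the previous day, 28 March 2031).
Daylight saving runs 10 November 2030 – 18 April 2031; the standard-time date in Kesek, 28 March 2031, is inside that window, so Kesek is at UTC−05:00.
05:00 UTC − 5h = 00:00 Kesek.

00:00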